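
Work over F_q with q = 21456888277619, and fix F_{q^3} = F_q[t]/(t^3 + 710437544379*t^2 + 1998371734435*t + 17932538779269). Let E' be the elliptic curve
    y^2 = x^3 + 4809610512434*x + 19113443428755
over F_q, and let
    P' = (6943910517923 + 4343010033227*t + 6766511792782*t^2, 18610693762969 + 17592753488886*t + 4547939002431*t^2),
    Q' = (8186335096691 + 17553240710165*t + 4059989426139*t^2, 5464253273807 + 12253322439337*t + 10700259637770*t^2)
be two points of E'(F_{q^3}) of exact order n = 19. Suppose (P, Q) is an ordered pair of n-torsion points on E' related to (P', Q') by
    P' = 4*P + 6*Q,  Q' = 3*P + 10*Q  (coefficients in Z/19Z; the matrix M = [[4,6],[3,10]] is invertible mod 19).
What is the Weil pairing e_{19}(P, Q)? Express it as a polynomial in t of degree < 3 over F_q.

Under M = [[4,6],[3,10]] in GL_2(Z/19), e_{19}(P',Q') = e_{19}(P,Q)^(4*10-6*3 mod 19).
4*10 - 6*3 = 22; reduced mod 19: det = 3, inverse 13.
Run Miller on y^2=x^3+4809610512434*x+19113443428755 over F_{21456888277619}: ladder 10011 (5 bits); e = f_P(D_Q)/f_Q(D_P).
f_P(D_Q)/f_Q(D_P) = 21018030816606 + 1015051059949*t + 2379898949690*t^2.
e_{19}(P,Q) = (21018030816606 + 1015051059949*t + 2379898949690*t^2)^{13} = 3463705385438 + 2740069253138*t + 18970614952333*t^2.

3463705385438 + 2740069253138*t + 18970614952333*t^2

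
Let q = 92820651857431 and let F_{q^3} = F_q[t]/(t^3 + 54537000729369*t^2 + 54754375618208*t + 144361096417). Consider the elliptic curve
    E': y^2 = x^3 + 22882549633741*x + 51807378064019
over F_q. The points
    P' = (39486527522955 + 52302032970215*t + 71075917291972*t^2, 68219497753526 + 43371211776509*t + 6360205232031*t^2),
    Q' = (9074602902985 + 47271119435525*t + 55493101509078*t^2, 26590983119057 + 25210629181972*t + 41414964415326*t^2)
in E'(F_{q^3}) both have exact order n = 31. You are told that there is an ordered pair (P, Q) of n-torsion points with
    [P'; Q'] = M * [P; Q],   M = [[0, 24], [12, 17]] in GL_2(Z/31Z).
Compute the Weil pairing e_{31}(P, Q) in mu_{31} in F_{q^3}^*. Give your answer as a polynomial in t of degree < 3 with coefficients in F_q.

Since e_{31}(P,P)=e_{31}(Q,Q)=1 and e_{31}(Q,P)=e_{31}(P,Q)^{-1}, expanding e_{31}(24*Q,12*P + 17*Q) leaves e(P,Q)^det(M).
0*17 - 24*12 = -288; reduced mod 31: det = 22, inverse 24.
Run Miller on y^2=x^3+22882549633741*x+51807378064019 over F_{92820651857431}: ladder 11111 (5 bits); e = f_P(D_Q)/f_Q(D_P).
Miller gives e_{31}(P',Q') = 64453301764127 + 59165522271355*t + 40358594199921*t^2 in F_{92820651857431^3}.
Finally e_{31}(P,Q) = 79920028949330 + 51687303052440*t + 24535387283945*t^2.

79920028949330 + 51687303052440*t + 24535387283945*t^2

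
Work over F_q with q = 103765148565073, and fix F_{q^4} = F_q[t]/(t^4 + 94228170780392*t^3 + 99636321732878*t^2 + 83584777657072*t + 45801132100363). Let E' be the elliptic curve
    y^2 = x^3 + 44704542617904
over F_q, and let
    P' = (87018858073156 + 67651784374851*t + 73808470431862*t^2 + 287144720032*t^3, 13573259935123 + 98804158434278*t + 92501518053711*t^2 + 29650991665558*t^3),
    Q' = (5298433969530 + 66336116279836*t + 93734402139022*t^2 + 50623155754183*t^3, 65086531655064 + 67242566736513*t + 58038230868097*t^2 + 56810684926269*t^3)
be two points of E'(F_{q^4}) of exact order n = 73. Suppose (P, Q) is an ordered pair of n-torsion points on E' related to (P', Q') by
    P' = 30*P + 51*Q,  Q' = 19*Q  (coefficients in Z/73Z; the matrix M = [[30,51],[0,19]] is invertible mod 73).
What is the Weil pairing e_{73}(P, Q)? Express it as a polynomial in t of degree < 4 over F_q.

9885833190888 + 54858609655513*t + 70467407918694*t^2 + 80142468155380*t^3

e_{73} is bilinear + alternating on E[73], so e_{73}(30*P + 51*Q, 19*Q) = e_{73}(P,Q)^(30*19-51*0).
Hence e(P,Q) = e(P',Q')^{26} where 26 = 59^{-1} mod 73.
n = 73 = (1001001)_2 (7 bits, wt 3); accumulate f_{73,P'}(Q'+S)/f_{73,P'}(S) along the 6-step ladder.
f_P(D_Q)/f_Q(D_P) = 3589641925252 + 55749420401517*t + 74756418385205*t^2 + 56375323208482*t^3.
Finally e_{73}(P,Q) = 9885833190888 + 54858609655513*t + 70467407918694*t^2 + 80142468155380*t^3.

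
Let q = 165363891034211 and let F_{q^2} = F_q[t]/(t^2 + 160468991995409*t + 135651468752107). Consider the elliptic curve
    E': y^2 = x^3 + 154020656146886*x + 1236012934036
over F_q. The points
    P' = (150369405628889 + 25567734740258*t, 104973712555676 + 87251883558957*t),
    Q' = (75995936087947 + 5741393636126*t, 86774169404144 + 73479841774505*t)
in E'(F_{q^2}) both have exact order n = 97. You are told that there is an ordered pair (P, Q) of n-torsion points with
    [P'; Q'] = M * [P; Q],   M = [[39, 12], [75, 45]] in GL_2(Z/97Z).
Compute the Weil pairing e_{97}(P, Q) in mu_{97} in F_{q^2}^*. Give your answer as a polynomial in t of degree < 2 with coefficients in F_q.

Alternating bilinearity on E[97] (values in mu_{97} in F_{165363891034211^2}) gives e(P',Q') = e(P,Q)^det(M).
Hence e(P,Q) = e(P',Q')^{70} where 70 = 79^{-1} mod 97.
7-bit Miller (1100001) on E'/F_{165363891034211} with a'=154020656146886, b'=1236012934036: accumulate tangent/chord ratios at Q'+S and P'+S'.
So e_{97}(P',Q') = 155140309560408 + 147830861856764*t.
Thus e_{97}(P,Q) = 49525292468517 + 121134101219891*t.

49525292468517 + 121134101219891*t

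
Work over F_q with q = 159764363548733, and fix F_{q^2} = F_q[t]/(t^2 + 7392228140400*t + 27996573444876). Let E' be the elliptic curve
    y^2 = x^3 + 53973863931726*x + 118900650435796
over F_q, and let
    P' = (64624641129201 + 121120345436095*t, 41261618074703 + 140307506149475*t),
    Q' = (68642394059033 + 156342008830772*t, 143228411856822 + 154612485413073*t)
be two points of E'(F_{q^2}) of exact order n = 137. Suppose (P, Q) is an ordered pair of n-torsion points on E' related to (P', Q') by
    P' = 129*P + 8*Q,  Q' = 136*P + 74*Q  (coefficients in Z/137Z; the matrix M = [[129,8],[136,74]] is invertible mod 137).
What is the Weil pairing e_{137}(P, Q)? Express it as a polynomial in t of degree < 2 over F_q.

7560977053287 + 260440869624*t

Alternating bilinearity on E[137] (values in mu_{137} in F_{159764363548733^2}) gives e(P',Q') = e(P,Q)^det(M).
Hence e(P,Q) = e(P',Q')^{19} where 19 = 101^{-1} mod 137.
8-bit Miller (10001001) on E'/F_{159764363548733} with a'=53973863931726, b'=118900650435796: accumulate tangent/chord ratios at Q'+S and P'+S'.
So e_{137}(P',Q') = 67975960043625 + 47514139223201*t.
Thus e_{137}(P,Q) = 7560977053287 + 260440869624*t.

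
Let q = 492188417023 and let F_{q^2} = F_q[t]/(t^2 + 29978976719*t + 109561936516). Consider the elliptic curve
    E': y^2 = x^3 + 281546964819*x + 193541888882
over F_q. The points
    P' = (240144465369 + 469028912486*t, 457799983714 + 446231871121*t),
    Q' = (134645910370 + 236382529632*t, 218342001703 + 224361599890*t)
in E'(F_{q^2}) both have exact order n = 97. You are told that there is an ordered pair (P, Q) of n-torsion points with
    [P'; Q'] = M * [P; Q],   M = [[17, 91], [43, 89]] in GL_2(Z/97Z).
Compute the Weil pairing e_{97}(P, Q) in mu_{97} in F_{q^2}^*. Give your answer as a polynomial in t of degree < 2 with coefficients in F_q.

e_{97}(aP+bQ,cP+dQ) = e_{97}(P,Q)^(ad-bc); with (a,b,c,d)=(17,91,43,89) this gives the det-97 law.
det(M) mod 97 = 25; its inverse in (Z/97)^* is 66 (check: 25*66 mod 97 = 1).
n = 97 = (1100001)_2 (7 bits, wt 3); accumulate f_{97,P'}(Q'+S)/f_{97,P'}(S) along the 6-step ladder.
So e_{97}(P',Q') = 306430571070 + 261546487424*t.
Hence e(P,Q) = 410983007077 + 400510422878*t in F_{492188417023^2}^*.

410983007077 + 400510422878*t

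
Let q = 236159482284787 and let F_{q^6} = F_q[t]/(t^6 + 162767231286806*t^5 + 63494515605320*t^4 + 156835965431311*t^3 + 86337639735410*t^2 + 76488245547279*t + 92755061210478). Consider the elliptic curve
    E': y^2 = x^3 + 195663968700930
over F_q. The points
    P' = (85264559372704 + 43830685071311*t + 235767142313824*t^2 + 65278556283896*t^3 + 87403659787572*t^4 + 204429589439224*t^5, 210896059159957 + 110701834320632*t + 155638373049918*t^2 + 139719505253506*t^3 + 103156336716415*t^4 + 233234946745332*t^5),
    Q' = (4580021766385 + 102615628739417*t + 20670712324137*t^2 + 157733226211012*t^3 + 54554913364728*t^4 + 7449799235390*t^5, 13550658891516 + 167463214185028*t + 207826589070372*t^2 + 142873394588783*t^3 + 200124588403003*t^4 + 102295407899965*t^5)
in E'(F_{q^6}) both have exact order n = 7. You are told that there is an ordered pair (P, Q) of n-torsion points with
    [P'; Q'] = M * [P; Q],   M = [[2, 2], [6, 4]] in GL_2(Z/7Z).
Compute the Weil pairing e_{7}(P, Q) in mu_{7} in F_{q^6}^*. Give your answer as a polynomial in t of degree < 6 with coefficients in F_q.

Under M = [[2,2],[6,4]] in GL_2(Z/7), e_{7}(P',Q') = e_{7}(P,Q)^(2*4-2*6 mod 7).
det M = 2*4 - 2*6 = -4 = 3 (mod 7); 3^{-1} = 5 (mod 7).
n = 7 = (111)_2 (3 bits, wt 3); accumulate f_{7,P'}(Q'+S)/f_{7,P'}(S) along the 2-step ladder.
Miller gives e_{7}(P',Q') = 160118520051133 + 207176811944470*t + 95368389289487*t^2 + 100577944361824*t^3 + 84030670501194*t^4 + 20193936514364*t^5 in F_{236159482284787^6}.
Thus e_{7}(P,Q) = 37168432289571 + 156080068370030*t + 208512156819238*t^2 + 20592989939201*t^3 + 22771502879431*t^4 + 3423992077892*t^5.

37168432289571 + 156080068370030*t + 208512156819238*t^2 + 20592989939201*t^3 + 22771502879431*t^4 + 3423992077892*t^5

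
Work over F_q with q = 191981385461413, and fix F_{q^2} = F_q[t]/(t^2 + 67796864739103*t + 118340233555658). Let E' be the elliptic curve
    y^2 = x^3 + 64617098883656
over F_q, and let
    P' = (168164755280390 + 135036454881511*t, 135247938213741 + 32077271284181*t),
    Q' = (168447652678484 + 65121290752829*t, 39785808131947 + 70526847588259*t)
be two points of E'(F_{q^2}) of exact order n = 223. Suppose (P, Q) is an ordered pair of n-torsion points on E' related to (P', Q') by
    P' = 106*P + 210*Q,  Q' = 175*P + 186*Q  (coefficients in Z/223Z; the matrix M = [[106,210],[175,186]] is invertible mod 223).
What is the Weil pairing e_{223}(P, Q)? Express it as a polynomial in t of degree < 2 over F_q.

68565535768337 + 175343160097645*t

e_{223} is bilinear + alternating on E[223], so e_{223}(106*P + 210*Q, 175*P + 186*Q) = e_{223}(P,Q)^(106*186-210*175).
So e_{223}(P,Q) = e_{223}(P',Q')^{70}, since 137*70 = 1 mod 223.
Build f_{223,P'} and f_{223,Q'} via the 8-bit ladder of 223=11011111_2; evaluate at shifted divisors; quotient in F_{191981385461413^2}.
Miller gives e_{223}(P',Q') = 92119076050695 + 17706322941467*t in F_{191981385461413^2}.
(92119076050695 + 17706322941467*t)^{70} mod (191981385461413,f) = 68565535768337 + 175343160097645*t.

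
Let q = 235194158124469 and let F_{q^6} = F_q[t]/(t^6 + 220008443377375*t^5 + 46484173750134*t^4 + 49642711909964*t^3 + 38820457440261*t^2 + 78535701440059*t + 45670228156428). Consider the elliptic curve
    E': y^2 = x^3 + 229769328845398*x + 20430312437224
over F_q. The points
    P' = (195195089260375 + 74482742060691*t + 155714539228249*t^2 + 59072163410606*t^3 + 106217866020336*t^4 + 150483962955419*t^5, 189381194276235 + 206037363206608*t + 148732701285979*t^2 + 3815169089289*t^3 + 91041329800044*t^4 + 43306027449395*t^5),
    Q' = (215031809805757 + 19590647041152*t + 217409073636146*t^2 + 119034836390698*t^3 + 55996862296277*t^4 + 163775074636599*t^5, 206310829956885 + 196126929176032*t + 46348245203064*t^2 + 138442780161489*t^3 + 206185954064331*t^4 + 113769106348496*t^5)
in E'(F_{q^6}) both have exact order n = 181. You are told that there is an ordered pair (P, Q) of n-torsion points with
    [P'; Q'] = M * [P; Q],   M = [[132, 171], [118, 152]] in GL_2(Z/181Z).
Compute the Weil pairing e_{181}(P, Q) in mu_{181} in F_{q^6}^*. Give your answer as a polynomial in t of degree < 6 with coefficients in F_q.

163816566340908 + 30034638912194*t + 117442312726915*t^2 + 9058384947266*t^3 + 41712610845855*t^4 + 49839179210773*t^5

Since e_{181}(P,P)=e_{181}(Q,Q)=1 and e_{181}(Q,P)=e_{181}(P,Q)^{-1}, expanding e_{181}(132*P + 171*Q,118*P + 152*Q) leaves e(P,Q)^det(M).
det(M) mod 181 = 67; its inverse in (Z/181)^* is 154 (check: 67*154 mod 181 = 1).
Build f_{181,P'} and f_{181,Q'} via the 8-bit ladder of 181=10110101_2; evaluate at shifted divisors; quotient in F_{235194158124469^6}.
So e_{181}(P',Q') = 149895639326754 + 231288131871549*t + 176064053734000*t^2 + 21486513636025*t^3 + 215886328469110*t^4 + 218359656588697*t^5.
Finally e_{181}(P,Q) = 163816566340908 + 30034638912194*t + 117442312726915*t^2 + 9058384947266*t^3 + 41712610845855*t^4 + 49839179210773*t^5.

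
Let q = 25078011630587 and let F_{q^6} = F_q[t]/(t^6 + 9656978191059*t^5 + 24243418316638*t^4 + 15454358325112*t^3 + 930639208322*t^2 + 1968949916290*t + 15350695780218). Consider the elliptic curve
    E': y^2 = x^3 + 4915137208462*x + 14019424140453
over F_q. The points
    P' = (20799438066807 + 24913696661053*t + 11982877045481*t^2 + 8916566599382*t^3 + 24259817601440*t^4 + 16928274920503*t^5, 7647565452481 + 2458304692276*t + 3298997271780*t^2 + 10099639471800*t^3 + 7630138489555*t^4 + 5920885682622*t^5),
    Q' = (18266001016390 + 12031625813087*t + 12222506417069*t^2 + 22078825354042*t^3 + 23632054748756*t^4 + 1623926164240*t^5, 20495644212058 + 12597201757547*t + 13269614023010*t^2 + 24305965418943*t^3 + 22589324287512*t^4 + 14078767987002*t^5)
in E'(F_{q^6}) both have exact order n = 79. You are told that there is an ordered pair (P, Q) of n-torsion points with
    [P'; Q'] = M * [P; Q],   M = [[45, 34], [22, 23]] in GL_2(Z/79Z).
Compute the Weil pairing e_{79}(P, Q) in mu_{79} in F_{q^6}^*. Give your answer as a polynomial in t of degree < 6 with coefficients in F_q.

The 79-Weil pairing on E[79] over F_{25078011630587} is alternating-bilinear: e_{79}(P',Q') = e_{79}(P,Q)^det(M).
So e_{79}(P,Q) = e_{79}(P',Q')^{49}, since 50*49 = 1 mod 79.
Run Miller on y^2=x^3+4915137208462*x+14019424140453 over F_{25078011630587}: ladder 1001111 (7 bits); e = f_P(D_Q)/f_Q(D_P).
Result: e(P',Q') = 22653513502160 + 10984061946899*t + 8076281544086*t^2 + 24379371541947*t^3 + 5069730110277*t^4 + 3274501537876*t^5.
Thus e_{79}(P,Q) = 403143475887 + 15345205318945*t + 1795234904019*t^2 + 23024717840680*t^3 + 9070746033127*t^4 + 2412700129516*t^5.

403143475887 + 15345205318945*t + 1795234904019*t^2 + 23024717840680*t^3 + 9070746033127*t^4 + 2412700129516*t^5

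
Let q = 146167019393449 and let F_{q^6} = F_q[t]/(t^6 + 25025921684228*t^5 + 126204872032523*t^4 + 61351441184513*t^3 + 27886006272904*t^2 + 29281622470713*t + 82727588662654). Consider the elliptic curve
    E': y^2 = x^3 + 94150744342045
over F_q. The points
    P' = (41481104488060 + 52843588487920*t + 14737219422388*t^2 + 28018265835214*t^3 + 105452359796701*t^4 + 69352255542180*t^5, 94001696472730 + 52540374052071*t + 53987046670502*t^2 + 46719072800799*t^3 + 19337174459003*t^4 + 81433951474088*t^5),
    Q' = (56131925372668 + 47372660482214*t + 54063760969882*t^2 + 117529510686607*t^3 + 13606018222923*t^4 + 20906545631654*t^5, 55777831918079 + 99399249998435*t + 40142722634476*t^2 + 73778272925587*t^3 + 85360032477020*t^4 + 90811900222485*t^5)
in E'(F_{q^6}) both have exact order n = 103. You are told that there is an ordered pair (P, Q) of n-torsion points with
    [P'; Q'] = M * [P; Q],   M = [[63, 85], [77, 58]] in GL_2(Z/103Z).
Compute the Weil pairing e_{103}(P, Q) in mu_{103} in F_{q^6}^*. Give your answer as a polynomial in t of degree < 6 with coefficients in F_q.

116913071507712 + 69200740633502*t + 136029503778020*t^2 + 84411541394350*t^3 + 96694612766340*t^4 + 93606907749223*t^5

Since e_{103}(P,P)=e_{103}(Q,Q)=1 and e_{103}(Q,P)=e_{103}(P,Q)^{-1}, expanding e_{103}(63*P + 85*Q,77*P + 58*Q) leaves e(P,Q)^det(M).
Inverting 96 mod 103: 44. Thus e_{103}(P,Q) = e(P',Q')^{44}.
Miller loop for e_{103} over F_{146167019393449^6}: bits of 103 = 1100111; 6 double steps + 4 add steps, l/v at each.
f_P(D_Q)/f_Q(D_P) = 129793504991916 + 125750847984906*t + 68945532868450*t^2 + 118930919414086*t^3 + 39438711079399*t^4 + 79991406013449*t^5.
Raise to 44: e(P,Q) = 116913071507712 + 69200740633502*t + 136029503778020*t^2 + 84411541394350*t^3 + 96694612766340*t^4 + 93606907749223*t^5 in mu_{103}.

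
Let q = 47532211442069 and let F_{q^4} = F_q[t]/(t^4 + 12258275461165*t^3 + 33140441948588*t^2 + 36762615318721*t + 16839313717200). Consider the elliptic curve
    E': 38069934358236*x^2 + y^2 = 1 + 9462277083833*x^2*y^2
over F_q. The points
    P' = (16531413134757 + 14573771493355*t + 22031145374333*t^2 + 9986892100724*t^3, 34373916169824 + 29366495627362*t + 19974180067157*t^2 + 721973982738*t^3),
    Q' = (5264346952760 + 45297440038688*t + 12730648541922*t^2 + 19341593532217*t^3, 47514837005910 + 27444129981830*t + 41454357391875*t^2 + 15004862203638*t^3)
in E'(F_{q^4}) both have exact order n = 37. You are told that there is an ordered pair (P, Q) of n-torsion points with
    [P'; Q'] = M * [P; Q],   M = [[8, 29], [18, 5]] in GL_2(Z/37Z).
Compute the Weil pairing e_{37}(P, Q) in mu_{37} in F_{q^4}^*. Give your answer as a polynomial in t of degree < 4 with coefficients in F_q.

3733193905795 + 31796192425791*t + 43231843131006*t^2 + 3422154823892*t^3

Since e_{37}(P,P)=e_{37}(Q,Q)=1 and e_{37}(Q,P)=e_{37}(P,Q)^{-1}, expanding e_{37}(8*P + 29*Q,18*P + 5*Q) leaves e(P,Q)^det(M).
Inverting 36 mod 37: 36. Thus e_{37}(P,Q) = e(P',Q')^{36}.
Map (x,y)_Ed via u=(1+y)/(1-y), v=(1+y)/((1-y)x) to Montgomery A=0,B=46844898099751; then to (a',b')=(18174175769933,0).
Double-and-add over 100101: 6-1 doublings, 3-1 additions; each step l_{T,T}/v_{2T} or l_{T,P'}/v at Q'+S for random S.
Result: e(P',Q') = 33589080711460 + 42759787877388*t + 44423197362130*t^2 + 36489647762977*t^3.
(33589080711460 + 42759787877388*t + 44423197362130*t^2 + 36489647762977*t^3)^{36} mod (47532211442069,f) = 3733193905795 + 31796192425791*t + 43231843131006*t^2 + 3422154823892*t^3.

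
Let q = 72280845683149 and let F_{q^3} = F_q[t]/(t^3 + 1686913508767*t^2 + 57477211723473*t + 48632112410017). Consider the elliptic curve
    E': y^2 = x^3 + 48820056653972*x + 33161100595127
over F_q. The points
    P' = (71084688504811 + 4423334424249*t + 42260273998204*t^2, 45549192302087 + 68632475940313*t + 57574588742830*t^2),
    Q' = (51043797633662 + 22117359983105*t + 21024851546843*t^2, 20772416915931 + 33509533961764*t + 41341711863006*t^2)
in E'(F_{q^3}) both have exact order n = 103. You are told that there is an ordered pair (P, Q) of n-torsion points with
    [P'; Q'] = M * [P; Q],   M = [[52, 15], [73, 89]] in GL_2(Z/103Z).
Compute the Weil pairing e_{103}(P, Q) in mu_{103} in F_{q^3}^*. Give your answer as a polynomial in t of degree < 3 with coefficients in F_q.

e_{103} is bilinear + alternating on E[103], so e_{103}(52*P + 15*Q, 73*P + 89*Q) = e_{103}(P,Q)^(52*89-15*73).
Inverting 31 mod 103: 10. Thus e_{103}(P,Q) = e(P',Q')^{10}.
Build f_{103,P'} and f_{103,Q'} via the 7-bit ladder of 103=1100111_2; evaluate at shifted divisors; quotient in F_{72280845683149^3}.
Result: e(P',Q') = 59257269008323 + 4535505852458*t + 49419232899152*t^2.
(59257269008323 + 4535505852458*t + 49419232899152*t^2)^{10} mod (72280845683149,f) = 68443210745469 + 16886983125026*t + 45452459532743*t^2.

68443210745469 + 16886983125026*t + 45452459532743*t^2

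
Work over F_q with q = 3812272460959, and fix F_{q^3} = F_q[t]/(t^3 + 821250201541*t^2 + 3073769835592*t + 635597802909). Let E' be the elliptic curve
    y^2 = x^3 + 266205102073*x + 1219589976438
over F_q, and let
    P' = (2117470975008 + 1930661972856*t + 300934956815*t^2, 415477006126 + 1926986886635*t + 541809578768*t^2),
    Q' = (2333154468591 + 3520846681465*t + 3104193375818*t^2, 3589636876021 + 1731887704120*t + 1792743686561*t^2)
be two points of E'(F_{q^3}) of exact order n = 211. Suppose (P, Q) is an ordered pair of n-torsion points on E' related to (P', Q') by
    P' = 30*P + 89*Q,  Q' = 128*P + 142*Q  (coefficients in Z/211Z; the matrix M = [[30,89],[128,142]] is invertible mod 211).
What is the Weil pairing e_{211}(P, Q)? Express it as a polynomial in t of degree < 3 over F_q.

812272795016 + 2188662318498*t + 568505371490*t^2

Alternating bilinearity on E[211] (values in mu_{211} in F_{3812272460959^3}) gives e(P',Q') = e(P,Q)^det(M).
Inverting 42 mod 211: 206. Thus e_{211}(P,Q) = e(P',Q')^{206}.
Build f_{211,P'} and f_{211,Q'} via the 8-bit ladder of 211=11010011_2; evaluate at shifted divisors; quotient in F_{3812272460959^3}.
f_P(D_Q)/f_Q(D_P) = 3641527048835 + 1193495977374*t + 336652278206*t^2.
Raise to 206: e(P,Q) = 812272795016 + 2188662318498*t + 568505371490*t^2 in mu_{211}.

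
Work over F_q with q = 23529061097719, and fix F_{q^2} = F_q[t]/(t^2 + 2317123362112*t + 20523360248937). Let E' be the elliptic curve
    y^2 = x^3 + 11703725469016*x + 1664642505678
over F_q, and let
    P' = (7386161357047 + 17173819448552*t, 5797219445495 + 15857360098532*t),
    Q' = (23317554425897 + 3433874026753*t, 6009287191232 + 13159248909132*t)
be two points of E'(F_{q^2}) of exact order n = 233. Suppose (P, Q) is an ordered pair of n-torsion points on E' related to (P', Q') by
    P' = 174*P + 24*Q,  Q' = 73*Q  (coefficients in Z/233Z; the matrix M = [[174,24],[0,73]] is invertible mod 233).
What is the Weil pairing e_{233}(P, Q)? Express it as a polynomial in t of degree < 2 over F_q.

Under M = [[174,24],[0,73]] in GL_2(Z/233), e_{233}(P',Q') = e_{233}(P,Q)^(174*73-24*0 mod 233).
Hence e(P,Q) = e(P',Q')^{200} where 200 = 120^{-1} mod 233.
Miller loop for e_{233} over F_{23529061097719^2}: bits of 233 = 11101001; 7 double steps + 4 add steps, l/v at each.
Miller gives e_{233}(P',Q') = 10681822985674 + 18825107052074*t in F_{23529061097719^2}.
(10681822985674 + 18825107052074*t)^{200} mod (23529061097719,f) = 18883908001792 + 18007962373748*t.

18883908001792 + 18007962373748*t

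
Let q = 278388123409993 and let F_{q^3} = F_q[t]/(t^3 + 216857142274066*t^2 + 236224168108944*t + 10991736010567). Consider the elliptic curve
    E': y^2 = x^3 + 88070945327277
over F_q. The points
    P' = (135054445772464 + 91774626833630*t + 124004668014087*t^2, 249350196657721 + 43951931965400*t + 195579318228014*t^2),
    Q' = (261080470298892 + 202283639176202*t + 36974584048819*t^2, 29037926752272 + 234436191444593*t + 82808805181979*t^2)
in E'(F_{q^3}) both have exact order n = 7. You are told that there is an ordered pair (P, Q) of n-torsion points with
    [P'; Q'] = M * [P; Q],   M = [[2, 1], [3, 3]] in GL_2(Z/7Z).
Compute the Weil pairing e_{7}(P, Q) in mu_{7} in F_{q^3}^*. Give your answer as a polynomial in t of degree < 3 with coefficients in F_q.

170155807950260 + 110059322910589*t + 182284080542093*t^2

Since e_{7}(P,P)=e_{7}(Q,Q)=1 and e_{7}(Q,P)=e_{7}(P,Q)^{-1}, expanding e_{7}(2*P + 1*Q,3*P + 3*Q) leaves e(P,Q)^det(M).
So e_{7}(P,Q) = e_{7}(P',Q')^{5}, since 3*5 = 1 mod 7.
Double-and-add over 111: 3-1 doublings, 3-1 additions; each step l_{T,T}/v_{2T} or l_{T,P'}/v at Q'+S for random S.
f_P(D_Q)/f_Q(D_P) = 71639123832381 + 124159191610239*t + 467068268139*t^2.
Hence e(P,Q) = 170155807950260 + 110059322910589*t + 182284080542093*t^2 in F_{278388123409993^3}^*.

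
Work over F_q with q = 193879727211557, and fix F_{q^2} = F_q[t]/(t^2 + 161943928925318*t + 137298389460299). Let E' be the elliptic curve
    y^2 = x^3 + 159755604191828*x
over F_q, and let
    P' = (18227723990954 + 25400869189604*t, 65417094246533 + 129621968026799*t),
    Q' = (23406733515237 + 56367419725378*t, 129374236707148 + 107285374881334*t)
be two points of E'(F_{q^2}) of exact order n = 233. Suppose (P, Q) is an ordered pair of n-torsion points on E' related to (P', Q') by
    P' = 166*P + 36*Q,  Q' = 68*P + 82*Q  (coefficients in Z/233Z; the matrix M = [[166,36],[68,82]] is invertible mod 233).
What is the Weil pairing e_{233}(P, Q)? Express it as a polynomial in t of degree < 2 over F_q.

59718857312989 + 4604984595851*t

Under M = [[166,36],[68,82]] in GL_2(Z/233), e_{233}(P',Q') = e_{233}(P,Q)^(166*82-36*68 mod 233).
Hence e(P,Q) = e(P',Q')^{198} where 198 = 213^{-1} mod 233.
Miller loop for e_{233} over F_{193879727211557^2}: bits of 233 = 11101001; 7 double steps + 4 add steps, l/v at each.
The quotient is 54516433684261 + 36775690922619*t.
(54516433684261 + 36775690922619*t)^{198} mod (193879727211557,f) = 59718857312989 + 4604984595851*t.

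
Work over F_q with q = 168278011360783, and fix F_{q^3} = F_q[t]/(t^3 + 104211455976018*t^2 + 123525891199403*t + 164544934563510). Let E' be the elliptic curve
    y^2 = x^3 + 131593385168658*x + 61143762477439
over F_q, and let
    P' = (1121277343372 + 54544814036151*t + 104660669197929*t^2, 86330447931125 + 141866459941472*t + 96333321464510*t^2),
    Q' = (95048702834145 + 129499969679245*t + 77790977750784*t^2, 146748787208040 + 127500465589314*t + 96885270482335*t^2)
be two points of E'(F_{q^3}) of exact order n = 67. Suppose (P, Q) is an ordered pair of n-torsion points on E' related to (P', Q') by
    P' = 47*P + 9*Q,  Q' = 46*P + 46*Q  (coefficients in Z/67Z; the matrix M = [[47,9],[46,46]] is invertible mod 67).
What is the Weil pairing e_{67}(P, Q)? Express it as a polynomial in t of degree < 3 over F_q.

167611037865851 + 52820838720535*t + 56771463813291*t^2

The 67-Weil pairing on E[67] over F_{168278011360783} is alternating-bilinear: e_{67}(P',Q') = e_{67}(P,Q)^det(M).
Hence e(P,Q) = e(P',Q')^{56} where 56 = 6^{-1} mod 67.
7-bit Miller (1000011) on E'/F_{168278011360783} with a'=131593385168658, b'=61143762477439: accumulate tangent/chord ratios at Q'+S and P'+S'.
f_P(D_Q)/f_Q(D_P) = 121227757965980 + 84346720328199*t + 165199655238045*t^2.
Raise to 56: e(P,Q) = 167611037865851 + 52820838720535*t + 56771463813291*t^2 in mu_{67}.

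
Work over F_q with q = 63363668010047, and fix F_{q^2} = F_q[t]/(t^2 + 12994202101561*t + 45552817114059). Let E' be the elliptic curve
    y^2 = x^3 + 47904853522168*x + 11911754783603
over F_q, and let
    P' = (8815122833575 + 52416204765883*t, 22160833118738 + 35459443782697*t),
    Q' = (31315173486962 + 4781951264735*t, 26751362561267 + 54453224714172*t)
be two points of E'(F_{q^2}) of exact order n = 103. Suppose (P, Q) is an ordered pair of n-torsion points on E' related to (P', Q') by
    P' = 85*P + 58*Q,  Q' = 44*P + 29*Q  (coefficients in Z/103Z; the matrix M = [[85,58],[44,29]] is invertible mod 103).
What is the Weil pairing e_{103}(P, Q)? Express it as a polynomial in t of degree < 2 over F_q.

The 103-Weil pairing on E[103] over F_{63363668010047} is alternating-bilinear: e_{103}(P',Q') = e_{103}(P,Q)^det(M).
Hence e(P,Q) = e(P',Q')^{58} where 58 = 16^{-1} mod 103.
n = 103 = (1100111)_2 (7 bits, wt 5); accumulate f_{103,P'}(Q'+S)/f_{103,P'}(S) along the 6-step ladder.
f_P(D_Q)/f_Q(D_P) = 21211300278280 + 39016131791481*t.
e_{103}(P,Q) = (21211300278280 + 39016131791481*t)^{58} = 52994452331417 + 21549146650622*t.

52994452331417 + 21549146650622*t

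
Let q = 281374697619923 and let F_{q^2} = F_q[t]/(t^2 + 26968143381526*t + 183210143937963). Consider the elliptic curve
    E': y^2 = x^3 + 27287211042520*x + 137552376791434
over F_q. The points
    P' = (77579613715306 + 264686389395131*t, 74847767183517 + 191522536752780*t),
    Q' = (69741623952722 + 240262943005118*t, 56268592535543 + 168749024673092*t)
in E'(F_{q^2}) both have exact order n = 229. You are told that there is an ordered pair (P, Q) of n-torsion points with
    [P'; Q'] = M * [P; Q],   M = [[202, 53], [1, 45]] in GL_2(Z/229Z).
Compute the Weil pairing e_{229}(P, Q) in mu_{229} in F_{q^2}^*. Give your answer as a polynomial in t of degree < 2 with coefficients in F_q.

e_{229} is bilinear + alternating on E[229], so e_{229}(202*P + 53*Q, 1*P + 45*Q) = e_{229}(P,Q)^(202*45-53*1).
det(M) mod 229 = 106; its inverse in (Z/229)^* is 175 (check: 106*175 mod 229 = 1).
Miller loop for e_{229} over F_{281374697619923^2}: bits of 229 = 11100101; 7 double steps + 4 add steps, l/v at each.
The quotient is 265636159815162 + 166064808915663*t.
(265636159815162 + 166064808915663*t)^{175} mod (281374697619923,f) = 199724822147411 + 242138895268442*t.

199724822147411 + 242138895268442*t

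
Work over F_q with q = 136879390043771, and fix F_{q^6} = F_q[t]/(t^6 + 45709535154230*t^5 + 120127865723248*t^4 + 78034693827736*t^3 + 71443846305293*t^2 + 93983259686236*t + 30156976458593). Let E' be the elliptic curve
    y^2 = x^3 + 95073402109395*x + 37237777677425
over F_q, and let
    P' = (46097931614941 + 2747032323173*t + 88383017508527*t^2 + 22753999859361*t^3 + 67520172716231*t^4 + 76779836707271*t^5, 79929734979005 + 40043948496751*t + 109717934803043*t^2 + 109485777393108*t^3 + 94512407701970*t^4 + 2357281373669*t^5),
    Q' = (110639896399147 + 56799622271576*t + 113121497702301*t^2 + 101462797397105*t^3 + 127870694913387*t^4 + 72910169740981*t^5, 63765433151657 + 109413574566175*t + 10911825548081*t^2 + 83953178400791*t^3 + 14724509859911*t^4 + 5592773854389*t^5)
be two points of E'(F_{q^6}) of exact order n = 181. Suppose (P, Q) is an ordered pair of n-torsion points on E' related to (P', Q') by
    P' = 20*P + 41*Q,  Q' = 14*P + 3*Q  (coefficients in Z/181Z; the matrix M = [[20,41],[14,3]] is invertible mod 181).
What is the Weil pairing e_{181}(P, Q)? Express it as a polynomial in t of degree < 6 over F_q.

Under M = [[20,41],[14,3]] in GL_2(Z/181), e_{181}(P',Q') = e_{181}(P,Q)^(20*3-41*14 mod 181).
det M = 20*3 - 41*14 = -514 = 29 (mod 181); 29^{-1} = 25 (mod 181).
8-bit Miller (10110101) on E'/F_{136879390043771} with a'=95073402109395, b'=37237777677425: accumulate tangent/chord ratios at Q'+S and P'+S'.
So e_{181}(P',Q') = 16130383146188 + 9949843961749*t + 19310333121274*t^2 + 39042087969982*t^3 + 9499899497925*t^4 + 118977914144619*t^5.
Finally e_{181}(P,Q) = 14876593824960 + 107916167242717*t + 37389616866825*t^2 + 56871679340640*t^3 + 120708676732895*t^4 + 66902257106366*t^5.

14876593824960 + 107916167242717*t + 37389616866825*t^2 + 56871679340640*t^3 + 120708676732895*t^4 + 66902257106366*t^5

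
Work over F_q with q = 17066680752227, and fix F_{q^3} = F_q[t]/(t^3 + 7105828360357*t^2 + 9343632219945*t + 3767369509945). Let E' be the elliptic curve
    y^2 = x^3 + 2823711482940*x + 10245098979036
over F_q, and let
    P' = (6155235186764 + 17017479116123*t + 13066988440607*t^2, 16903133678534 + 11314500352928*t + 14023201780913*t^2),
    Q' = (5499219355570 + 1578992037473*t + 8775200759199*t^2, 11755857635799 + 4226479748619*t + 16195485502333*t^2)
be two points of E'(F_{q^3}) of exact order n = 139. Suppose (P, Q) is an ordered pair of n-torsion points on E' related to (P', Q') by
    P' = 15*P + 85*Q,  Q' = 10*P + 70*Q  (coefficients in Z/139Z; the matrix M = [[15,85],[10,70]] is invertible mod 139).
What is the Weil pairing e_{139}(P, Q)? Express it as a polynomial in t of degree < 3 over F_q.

2762756330947 + 2939246863098*t + 14560254060375*t^2

Under M = [[15,85],[10,70]] in GL_2(Z/139), e_{139}(P',Q') = e_{139}(P,Q)^(15*70-85*10 mod 139).
Inverting 61 mod 139: 98. Thus e_{139}(P,Q) = e(P',Q')^{98}.
n = 139 = (10001011)_2 (8 bits, wt 4); accumulate f_{139,P'}(Q'+S)/f_{139,P'}(S) along the 7-step ladder.
f_P(D_Q)/f_Q(D_P) = 12446370266000 + 1509121050605*t + 5960215907872*t^2.
Thus e_{139}(P,Q) = 2762756330947 + 2939246863098*t + 14560254060375*t^2.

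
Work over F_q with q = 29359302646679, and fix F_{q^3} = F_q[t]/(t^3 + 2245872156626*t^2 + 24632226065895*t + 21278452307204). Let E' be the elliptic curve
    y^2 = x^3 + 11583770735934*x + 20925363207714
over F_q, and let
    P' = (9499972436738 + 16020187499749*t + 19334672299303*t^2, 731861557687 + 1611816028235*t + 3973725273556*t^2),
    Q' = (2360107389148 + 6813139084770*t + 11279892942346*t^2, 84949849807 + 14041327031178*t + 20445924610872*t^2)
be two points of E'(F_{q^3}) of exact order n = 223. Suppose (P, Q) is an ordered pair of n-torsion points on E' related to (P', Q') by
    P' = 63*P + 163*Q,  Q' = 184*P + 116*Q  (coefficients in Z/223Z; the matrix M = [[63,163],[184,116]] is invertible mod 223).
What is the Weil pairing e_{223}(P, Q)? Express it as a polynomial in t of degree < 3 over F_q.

e_{223}(aP+bQ,cP+dQ) = e_{223}(P,Q)^(ad-bc); with (a,b,c,d)=(63,163,184,116) this gives the det-223 law.
det M = 63*116 - 163*184 = -22684 = 62 (mod 223); 62^{-1} = 18 (mod 223).
Double-and-add over 11011111: 8-1 doublings, 7-1 additions; each step l_{T,T}/v_{2T} or l_{T,P'}/v at Q'+S for random S.
The quotient is 4361501525355 + 14022498144461*t + 23252543775875*t^2.
(4361501525355 + 14022498144461*t + 23252543775875*t^2)^{18} mod (29359302646679,f) = 25001242129170 + 26635541198013*t + 15951762989119*t^2.

25001242129170 + 26635541198013*t + 15951762989119*t^2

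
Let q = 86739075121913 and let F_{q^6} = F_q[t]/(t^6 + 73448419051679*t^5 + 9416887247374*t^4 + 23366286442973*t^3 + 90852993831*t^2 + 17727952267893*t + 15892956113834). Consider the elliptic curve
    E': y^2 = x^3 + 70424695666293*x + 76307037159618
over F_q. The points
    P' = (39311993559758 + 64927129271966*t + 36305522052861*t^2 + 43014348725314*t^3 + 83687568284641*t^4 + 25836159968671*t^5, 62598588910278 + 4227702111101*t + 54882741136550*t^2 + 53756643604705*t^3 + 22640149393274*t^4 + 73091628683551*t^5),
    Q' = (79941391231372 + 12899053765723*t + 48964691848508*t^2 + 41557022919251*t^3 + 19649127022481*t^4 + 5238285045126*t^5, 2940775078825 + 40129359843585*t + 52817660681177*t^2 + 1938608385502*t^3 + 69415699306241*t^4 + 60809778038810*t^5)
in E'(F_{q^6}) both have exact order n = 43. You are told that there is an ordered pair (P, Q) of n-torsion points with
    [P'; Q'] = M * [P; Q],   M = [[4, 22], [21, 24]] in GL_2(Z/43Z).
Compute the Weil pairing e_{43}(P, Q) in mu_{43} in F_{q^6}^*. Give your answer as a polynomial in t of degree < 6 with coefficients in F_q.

83806461451256 + 22341235189252*t + 50665325120505*t^2 + 12497005002813*t^3 + 36495362480294*t^4 + 32084408877097*t^5

e_{43}(aP+bQ,cP+dQ) = e_{43}(P,Q)^(ad-bc); with (a,b,c,d)=(4,22,21,24) this gives the det-43 law.
det(M) mod 43 = 21; its inverse in (Z/43)^* is 41 (check: 21*41 mod 43 = 1).
Miller loop for e_{43} over F_{86739075121913^6}: bits of 43 = 101011; 5 double steps + 3 add steps, l/v at each.
e_{43}(P',Q') = 36693869001013 + 44648107077359*t + 50499510523267*t^2 + 6852934667296*t^3 + 55533453568220*t^4 + 58274355955100*t^5.
(36693869001013 + 44648107077359*t + 50499510523267*t^2 + 6852934667296*t^3 + 55533453568220*t^4 + 58274355955100*t^5)^{41} mod (86739075121913,f) = 83806461451256 + 22341235189252*t + 50665325120505*t^2 + 12497005002813*t^3 + 36495362480294*t^4 + 32084408877097*t^5.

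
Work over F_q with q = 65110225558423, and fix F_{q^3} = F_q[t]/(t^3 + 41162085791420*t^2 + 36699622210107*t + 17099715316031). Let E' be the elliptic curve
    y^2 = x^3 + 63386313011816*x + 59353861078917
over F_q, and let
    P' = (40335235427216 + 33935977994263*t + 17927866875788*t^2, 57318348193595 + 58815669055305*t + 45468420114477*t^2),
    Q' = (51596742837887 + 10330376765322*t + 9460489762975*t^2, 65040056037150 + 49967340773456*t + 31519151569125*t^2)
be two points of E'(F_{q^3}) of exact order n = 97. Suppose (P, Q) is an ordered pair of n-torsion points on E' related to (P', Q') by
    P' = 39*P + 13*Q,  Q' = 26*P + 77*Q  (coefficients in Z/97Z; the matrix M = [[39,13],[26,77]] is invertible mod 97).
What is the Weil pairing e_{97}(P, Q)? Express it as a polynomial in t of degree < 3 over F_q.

e_{97} is bilinear + alternating on E[97], so e_{97}(39*P + 13*Q, 26*P + 77*Q) = e_{97}(P,Q)^(39*77-13*26).
So e_{97}(P,Q) = e_{97}(P',Q')^{19}, since 46*19 = 1 mod 97.
Run Miller on y^2=x^3+63386313011816*x+59353861078917 over F_{65110225558423}: ladder 1100001 (7 bits); e = f_P(D_Q)/f_Q(D_P).
The quotient is 32801514134807 + 58975302990050*t + 56988368571445*t^2.
e_{97}(P,Q) = (32801514134807 + 58975302990050*t + 56988368571445*t^2)^{19} = 17498682429515 + 57656841368196*t + 61672302552738*t^2.

17498682429515 + 57656841368196*t + 61672302552738*t^2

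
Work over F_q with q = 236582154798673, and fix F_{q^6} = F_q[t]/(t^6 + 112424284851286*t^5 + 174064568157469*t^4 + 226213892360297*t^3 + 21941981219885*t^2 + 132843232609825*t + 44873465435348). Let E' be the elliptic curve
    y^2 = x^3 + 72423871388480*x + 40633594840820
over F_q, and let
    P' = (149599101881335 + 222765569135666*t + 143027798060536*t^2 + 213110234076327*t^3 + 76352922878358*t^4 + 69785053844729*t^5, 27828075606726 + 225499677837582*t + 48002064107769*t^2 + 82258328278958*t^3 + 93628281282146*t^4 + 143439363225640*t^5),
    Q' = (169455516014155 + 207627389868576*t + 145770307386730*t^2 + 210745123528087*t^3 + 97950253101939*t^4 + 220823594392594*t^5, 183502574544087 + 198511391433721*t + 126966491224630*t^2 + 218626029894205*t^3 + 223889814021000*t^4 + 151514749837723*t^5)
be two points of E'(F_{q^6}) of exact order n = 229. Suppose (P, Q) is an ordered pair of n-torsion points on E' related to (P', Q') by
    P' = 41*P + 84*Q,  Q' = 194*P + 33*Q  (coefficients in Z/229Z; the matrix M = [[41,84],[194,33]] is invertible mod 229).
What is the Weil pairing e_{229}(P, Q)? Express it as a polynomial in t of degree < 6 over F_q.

57424455564447 + 11293455281419*t + 153972173489729*t^2 + 228806121119890*t^3 + 159756012603571*t^4 + 145721468178662*t^5

Since e_{229}(P,P)=e_{229}(Q,Q)=1 and e_{229}(Q,P)=e_{229}(P,Q)^{-1}, expanding e_{229}(41*P + 84*Q,194*P + 33*Q) leaves e(P,Q)^det(M).
So e_{229}(P,Q) = e_{229}(P',Q')^{75}, since 171*75 = 1 mod 229.
n = 229 = (11100101)_2 (8 bits, wt 5); accumulate f_{229,P'}(Q'+S)/f_{229,P'}(S) along the 7-step ladder.
So e_{229}(P',Q') = 168841653317190 + 172263062445906*t + 162612514958647*t^2 + 101147207239535*t^3 + 216226786460320*t^4 + 161296543300640*t^5.
Raise to 75: e(P,Q) = 57424455564447 + 11293455281419*t + 153972173489729*t^2 + 228806121119890*t^3 + 159756012603571*t^4 + 145721468178662*t^5 in mu_{229}.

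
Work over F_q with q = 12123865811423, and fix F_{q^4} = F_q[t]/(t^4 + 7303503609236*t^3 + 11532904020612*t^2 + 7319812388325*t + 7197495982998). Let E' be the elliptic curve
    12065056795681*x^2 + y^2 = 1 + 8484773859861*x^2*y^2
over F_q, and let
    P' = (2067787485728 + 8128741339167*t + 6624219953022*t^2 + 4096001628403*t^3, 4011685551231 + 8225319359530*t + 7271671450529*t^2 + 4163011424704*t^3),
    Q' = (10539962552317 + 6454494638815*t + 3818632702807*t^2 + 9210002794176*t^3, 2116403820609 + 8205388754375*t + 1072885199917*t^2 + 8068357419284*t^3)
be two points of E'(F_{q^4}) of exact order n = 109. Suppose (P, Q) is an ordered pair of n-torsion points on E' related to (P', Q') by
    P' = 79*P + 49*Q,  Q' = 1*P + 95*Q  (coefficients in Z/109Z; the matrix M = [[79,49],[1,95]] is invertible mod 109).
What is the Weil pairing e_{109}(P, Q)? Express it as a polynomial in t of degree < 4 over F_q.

6341385921398 + 5490952294908*t + 535670402566*t^2 + 9423402862885*t^3

Under M = [[79,49],[1,95]] in GL_2(Z/109), e_{109}(P',Q') = e_{109}(P,Q)^(79*95-49*1 mod 109).
So e_{109}(P,Q) = e_{109}(P',Q')^{57}, since 44*57 = 1 mod 109.
Edwards a_E,d_E -> Montgomery A=7168260614661,B=3844812914402 -> Weierstrass 115369594700,4960123005249 via alpha=11507548983539,beta=895070733955.
Double-and-add over 1101101: 7-1 doublings, 5-1 additions; each step l_{T,T}/v_{2T} or l_{T,P'}/v at Q'+S for random S.
Miller gives e_{109}(P',Q') = 2533063826482 + 2157251122559*t + 10204149561203*t^2 + 231280543231*t^3 in F_{12123865811423^4}.
e_{109}(P,Q) = (2533063826482 + 2157251122559*t + 10204149561203*t^2 + 231280543231*t^3)^{57} = 6341385921398 + 5490952294908*t + 535670402566*t^2 + 9423402862885*t^3.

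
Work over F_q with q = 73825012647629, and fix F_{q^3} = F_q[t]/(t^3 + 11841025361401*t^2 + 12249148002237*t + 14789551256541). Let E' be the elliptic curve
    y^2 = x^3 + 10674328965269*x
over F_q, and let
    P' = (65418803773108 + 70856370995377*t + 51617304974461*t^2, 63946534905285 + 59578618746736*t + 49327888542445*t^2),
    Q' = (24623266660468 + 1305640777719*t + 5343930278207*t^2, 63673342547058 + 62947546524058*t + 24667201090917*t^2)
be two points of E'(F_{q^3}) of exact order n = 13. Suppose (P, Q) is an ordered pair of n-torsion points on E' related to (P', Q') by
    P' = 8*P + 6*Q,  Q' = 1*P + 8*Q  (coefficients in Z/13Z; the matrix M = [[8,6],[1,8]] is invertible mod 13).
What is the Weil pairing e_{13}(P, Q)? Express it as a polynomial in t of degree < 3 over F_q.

52862581385337 + 49593372460439*t + 35011489208913*t^2

Since e_{13}(P,P)=e_{13}(Q,Q)=1 and e_{13}(Q,P)=e_{13}(P,Q)^{-1}, expanding e_{13}(8*P + 6*Q,1*P + 8*Q) leaves e(P,Q)^det(M).
8*8 - 6*1 = 58; reduced mod 13: det = 6, inverse 11.
4-bit Miller (1101) on E'/F_{73825012647629} with a'=10674328965269, b'=0: accumulate tangent/chord ratios at Q'+S and P'+S'.
Miller gives e_{13}(P',Q') = 71737742539377 + 30243592432550*t + 31044060111643*t^2 in F_{73825012647629^3}.
e_{13}(P,Q) = (71737742539377 + 30243592432550*t + 31044060111643*t^2)^{11} = 52862581385337 + 49593372460439*t + 35011489208913*t^2.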